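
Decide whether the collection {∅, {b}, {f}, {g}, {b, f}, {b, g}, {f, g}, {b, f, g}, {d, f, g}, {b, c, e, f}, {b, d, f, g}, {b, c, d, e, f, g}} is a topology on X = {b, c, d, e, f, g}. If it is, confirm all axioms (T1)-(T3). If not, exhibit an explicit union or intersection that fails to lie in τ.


τ is NOT a topology on X.

Axiom (T1): ∅ ∈ τ? Yes; X ∈ τ? Yes.
Axiom (T2/T3): check pairwise unions and intersections of members of τ.
Counterexample for (T2): {g} ∪ {b, c, e, f} = {b, c, e, f, g} ∉ τ. Therefore τ is NOT a topology.


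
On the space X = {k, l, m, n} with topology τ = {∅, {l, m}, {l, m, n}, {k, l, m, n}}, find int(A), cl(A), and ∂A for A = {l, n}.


int(A) = ∅, cl(A) = {k, l, m, n}, ∂A = {k, l, m, n}.

Closed sets in (X, τ) are complements of opens:
  closed(X, τ) = {∅, {k}, {k, n}, {k, l, m, n}}.
int(A) = ⋃ {U ∈ τ : U ⊆ A}. Opens contained in A: ∅.
Taking the union of these: int(A) = ∅.
cl(A) = ⋂ {C closed : A ⊆ C}. Closed sets containing A: {k, l, m, n}.
Intersecting these: cl(A) = {k, l, m, n}.
∂A = cl(A) ∖ int(A) = {k, l, m, n} ∖ ∅ = {k, l, m, n}.


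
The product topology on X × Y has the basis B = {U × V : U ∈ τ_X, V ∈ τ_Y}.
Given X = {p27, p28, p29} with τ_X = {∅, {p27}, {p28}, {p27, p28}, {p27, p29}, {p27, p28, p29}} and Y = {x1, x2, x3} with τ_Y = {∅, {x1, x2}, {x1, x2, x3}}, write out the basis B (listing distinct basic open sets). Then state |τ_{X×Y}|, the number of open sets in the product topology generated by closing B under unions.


Basis B = {∅ × ∅, {p27} × {x1, x2}, {p28} × {x1, x2}, {p27} × {x1, x2, x3}, {p28} × {x1, x2, x3}, {p27, p28} × {x1, x2}, {p27, p29} × {x1, x2}, {p27, p28} × {x1, x2, x3}, {p27, p29} × {x1, x2, x3}, {p27, p28, p29} × {x1, x2}, {p27, p28, p29} × {x1, x2, x3}}; |τ_{X×Y}| = 18.

Enumerate products U × V with U ∈ τ_X, V ∈ τ_Y (deduplicated):
  ∅ × ∅ = {} (∅)
  {p27} × {x1, x2} = {(p27,x1), (p27,x2)}
  {p28} × {x1, x2} = {(p28,x1), (p28,x2)}
  {p27} × {x1, x2, x3} = {(p27,x1), (p27,x2), (p27,x3)}
  {p28} × {x1, x2, x3} = {(p28,x1), (p28,x2), (p28,x3)}
  {p27, p28} × {x1, x2} = {(p27,x1), (p27,x2), (p28,x1), (p28,x2)}
  {p27, p29} × {x1, x2} = {(p27,x1), (p27,x2), (p29,x1), (p29,x2)}
  {p27, p28} × {x1, x2, x3} = {(p27,x1), (p27,x2), (p27,x3), (p28,x1), (p28,x2), (p28,x3)}
  {p27, p29} × {x1, x2, x3} = {(p27,x1), (p27,x2), (p27,x3), (p29,x1), (p29,x2), (p29,x3)}
  {p27, p28, p29} × {x1, x2} = {(p27,x1), (p27,x2), (p28,x1), (p28,x2), (p29,x1), (p29,x2)}
  {p27, p28, p29} × {x1, x2, x3} = {(p27,x1), (p27,x2), (p27,x3), (p28,x1), (p28,x2), (p28,x3), (p29,x1), (p29,x2), (p29,x3)}
These 11 distinct sets form the basis B.
Close under arbitrary unions to get τ_{X×Y}; counting gives |τ_{X×Y}| = 18.


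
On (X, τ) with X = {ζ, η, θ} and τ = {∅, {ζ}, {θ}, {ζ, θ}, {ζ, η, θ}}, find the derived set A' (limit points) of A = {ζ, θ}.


A' = {η}

For each x ∈ X, list the open sets U ∈ τ with x ∈ U, then check whether U ∩ (A ∖ {x}) ≠ ∅ for every such U.
  x = ζ: open {ζ} ∋ x has {ζ} ∩ (A ∖ {ζ}) = ∅, so x is NOT a limit point.
  x = η: opens ∋ x are {ζ, η, θ}; each meets A ∖ {η}, so x IS a limit point.
  x = θ: open {θ} ∋ x has {θ} ∩ (A ∖ {θ}) = ∅, so x is NOT a limit point.
Collecting: A' = {η}.


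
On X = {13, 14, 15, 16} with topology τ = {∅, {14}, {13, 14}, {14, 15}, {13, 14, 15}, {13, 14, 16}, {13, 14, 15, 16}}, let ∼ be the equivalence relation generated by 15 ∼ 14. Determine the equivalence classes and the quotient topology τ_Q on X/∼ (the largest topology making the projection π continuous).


X/∼ = {[13], [14=15], [16]}; |τ_Q| = 4.

Equivalence classes: [13], [14=15], [16].
Quotient map π: X → X/∼ sends 13 ↦ [13], 14 ↦ [14=15], 15 ↦ [14=15], 16 ↦ [16].
For each subset V ⊆ X/∼, compute π^{-1}(V) ⊆ X and check whether π^{-1}(V) ∈ τ. V is open in τ_Q iff π^{-1}(V) ∈ τ.
  V = {}: π^{-1}(V) = ∅ ∈ τ ✓.
  V = {[13]}: π^{-1}(V) = {13} ∉ τ ✗.
  V = {[14=15]}: π^{-1}(V) = {14, 15} ∈ τ ✓.
  V = {[13], [14=15]}: π^{-1}(V) = {13, 14, 15} ∈ τ ✓.
  V = {[16]}: π^{-1}(V) = {16} ∉ τ ✗.
  V = {[13], [16]}: π^{-1}(V) = {13, 16} ∉ τ ✗.
  V = {[14=15], [16]}: π^{-1}(V) = {14, 15, 16} ∉ τ ✗.
  V = {[13], [14=15], [16]}: π^{-1}(V) = {13, 14, 15, 16} ∈ τ ✓.
Open sets in the quotient: τ_Q = {{}, {[14=15]}, {[13], [14=15]}, {[13], [14=15], [16]}} (4 elements).


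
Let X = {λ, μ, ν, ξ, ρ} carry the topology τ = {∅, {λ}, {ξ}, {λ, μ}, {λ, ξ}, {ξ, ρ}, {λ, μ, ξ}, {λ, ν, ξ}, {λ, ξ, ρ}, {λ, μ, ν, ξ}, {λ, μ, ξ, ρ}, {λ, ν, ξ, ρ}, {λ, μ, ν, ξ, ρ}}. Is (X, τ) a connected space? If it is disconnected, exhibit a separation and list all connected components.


(X, τ) is connected.

Find clopen sets (U ∈ τ with X ∖ U ∈ τ):
  U = ∅, X ∖ U = {λ, μ, ν, ξ, ρ} — both open, so U is clopen.
  U = {λ, μ, ν, ξ, ρ}, X ∖ U = ∅ — both open, so U is clopen.
Only trivial clopens (∅ and X) exist, so (X, τ) is connected.
Compute connected components by grouping points that agree on all clopens:
  component: {λ, μ, ν, ξ, ρ}


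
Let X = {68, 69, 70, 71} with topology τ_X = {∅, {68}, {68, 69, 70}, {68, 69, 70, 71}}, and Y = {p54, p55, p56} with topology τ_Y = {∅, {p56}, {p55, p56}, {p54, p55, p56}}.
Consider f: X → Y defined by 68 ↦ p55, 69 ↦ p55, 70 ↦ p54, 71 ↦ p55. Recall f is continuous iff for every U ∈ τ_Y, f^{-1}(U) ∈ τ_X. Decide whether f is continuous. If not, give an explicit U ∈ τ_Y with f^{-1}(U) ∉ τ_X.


f is NOT continuous.

Compute f^{-1}(U) for each U ∈ τ_Y:
  U = ∅: f^{-1}(U) = ∅ ∈ τ_X ✓.
  U = {p56}: f^{-1}(U) = ∅ ∈ τ_X ✓.
  U = {p55, p56}: f^{-1}(U) = {68, 69, 71} ∉ τ_X ✗.
  U = {p54, p55, p56}: f^{-1}(U) = {68, 69, 70, 71} ∈ τ_X ✓.
Found U = {p55, p56} with f^{-1}(U) = {68, 69, 71} not in τ_X. Therefore f is NOT continuous.


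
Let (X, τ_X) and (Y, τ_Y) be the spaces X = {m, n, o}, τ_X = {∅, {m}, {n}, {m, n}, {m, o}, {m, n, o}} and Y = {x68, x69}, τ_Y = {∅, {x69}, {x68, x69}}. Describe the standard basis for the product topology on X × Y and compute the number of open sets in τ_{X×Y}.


Basis B = {∅ × ∅, {m} × {x69}, {n} × {x69}, {m} × {x68, x69}, {m, n} × {x69}, {m, o} × {x69}, {n} × {x68, x69}, {m, n, o} × {x69}, {m, n} × {x68, x69}, {m, o} × {x68, x69}, {m, n, o} × {x68, x69}}; |τ_{X×Y}| = 18.

Enumerate products U × V with U ∈ τ_X, V ∈ τ_Y (deduplicated):
  ∅ × ∅ = {} (∅)
  {m} × {x69} = {(m,x69)}
  {n} × {x69} = {(n,x69)}
  {m} × {x68, x69} = {(m,x68), (m,x69)}
  {m, n} × {x69} = {(m,x69), (n,x69)}
  {m, o} × {x69} = {(m,x69), (o,x69)}
  {n} × {x68, x69} = {(n,x68), (n,x69)}
  {m, n, o} × {x69} = {(m,x69), (n,x69), (o,x69)}
  {m, n} × {x68, x69} = {(m,x68), (m,x69), (n,x68), (n,x69)}
  {m, o} × {x68, x69} = {(m,x68), (m,x69), (o,x68), (o,x69)}
  {m, n, o} × {x68, x69} = {(m,x68), (m,x69), (n,x68), (n,x69), (o,x68), (o,x69)}
These 11 distinct sets form the basis B.
Close under arbitrary unions to get τ_{X×Y}; counting gives |τ_{X×Y}| = 18.


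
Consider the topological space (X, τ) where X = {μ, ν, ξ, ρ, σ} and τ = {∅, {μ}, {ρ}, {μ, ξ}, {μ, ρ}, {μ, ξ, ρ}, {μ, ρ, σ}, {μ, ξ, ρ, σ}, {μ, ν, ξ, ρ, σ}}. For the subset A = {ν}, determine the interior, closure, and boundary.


int(A) = ∅, cl(A) = {ν}, ∂A = {ν}.

Closed sets in (X, τ) are complements of opens:
  closed(X, τ) = {∅, {ν}, {ν, ξ}, {ν, σ}, {ν, ξ, σ}, {ν, ρ, σ}, {μ, ν, ξ, σ}, {ν, ξ, ρ, σ}, {μ, ν, ξ, ρ, σ}}.
int(A) = ⋃ {U ∈ τ : U ⊆ A}. Opens contained in A: ∅.
Taking the union of these: int(A) = ∅.
cl(A) = ⋂ {C closed : A ⊆ C}. Closed sets containing A: {ν}, {ν, ξ}, {ν, σ}, {ν, ξ, σ}, {ν, ρ, σ}, {μ, ν, ξ, σ}, {ν, ξ, ρ, σ}, {μ, ν, ξ, ρ, σ}.
Intersecting these: cl(A) = {ν}.
∂A = cl(A) ∖ int(A) = {ν} ∖ ∅ = {ν}.


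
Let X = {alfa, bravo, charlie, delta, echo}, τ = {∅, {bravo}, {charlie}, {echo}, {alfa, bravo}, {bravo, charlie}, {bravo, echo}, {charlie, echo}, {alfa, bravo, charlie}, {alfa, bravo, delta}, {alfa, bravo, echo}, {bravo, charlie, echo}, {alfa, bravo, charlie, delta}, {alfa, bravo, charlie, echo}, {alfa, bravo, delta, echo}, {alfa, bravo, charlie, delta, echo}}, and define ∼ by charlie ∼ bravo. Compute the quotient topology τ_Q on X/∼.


X/∼ = {[alfa], [bravo=charlie], [delta], [echo]}; |τ_Q| = 8.

Equivalence classes: [alfa], [bravo=charlie], [delta], [echo].
Quotient map π: X → X/∼ sends alfa ↦ [alfa], bravo ↦ [bravo=charlie], charlie ↦ [bravo=charlie], delta ↦ [delta], echo ↦ [echo].
For each subset V ⊆ X/∼, compute π^{-1}(V) ⊆ X and check whether π^{-1}(V) ∈ τ. V is open in τ_Q iff π^{-1}(V) ∈ τ.
  V = {}: π^{-1}(V) = ∅ ∈ τ ✓.
  V = {[alfa]}: π^{-1}(V) = {alfa} ∉ τ ✗.
  V = {[bravo=charlie]}: π^{-1}(V) = {bravo, charlie} ∈ τ ✓.
  V = {[alfa], [bravo=charlie]}: π^{-1}(V) = {alfa, bravo, charlie} ∈ τ ✓.
  V = {[delta]}: π^{-1}(V) = {delta} ∉ τ ✗.
  V = {[alfa], [delta]}: π^{-1}(V) = {alfa, delta} ∉ τ ✗.
  V = {[bravo=charlie], [delta]}: π^{-1}(V) = {bravo, charlie, delta} ∉ τ ✗.
  V = {[alfa], [bravo=charlie], [delta]}: π^{-1}(V) = {alfa, bravo, charlie, delta} ∈ τ ✓.
  V = {[echo]}: π^{-1}(V) = {echo} ∈ τ ✓.
  V = {[alfa], [echo]}: π^{-1}(V) = {alfa, echo} ∉ τ ✗.
  V = {[bravo=charlie], [echo]}: π^{-1}(V) = {bravo, charlie, echo} ∈ τ ✓.
  V = {[alfa], [bravo=charlie], [echo]}: π^{-1}(V) = {alfa, bravo, charlie, echo} ∈ τ ✓.
  V = {[delta], [echo]}: π^{-1}(V) = {delta, echo} ∉ τ ✗.
  V = {[alfa], [delta], [echo]}: π^{-1}(V) = {alfa, delta, echo} ∉ τ ✗.
  V = {[bravo=charlie], [delta], [echo]}: π^{-1}(V) = {bravo, charlie, delta, echo} ∉ τ ✗.
  V = {[alfa], [bravo=charlie], [delta], [echo]}: π^{-1}(V) = {alfa, bravo, charlie, delta, echo} ∈ τ ✓.
Open sets in the quotient: τ_Q = {{}, {[bravo=charlie]}, {[alfa], [bravo=charlie]}, {[alfa], [bravo=charlie], [delta]}, {[echo]}, {[bravo=charlie], [echo]}, {[alfa], [bravo=charlie], [echo]}, {[alfa], [bravo=charlie], [delta], [echo]}} (8 elements).


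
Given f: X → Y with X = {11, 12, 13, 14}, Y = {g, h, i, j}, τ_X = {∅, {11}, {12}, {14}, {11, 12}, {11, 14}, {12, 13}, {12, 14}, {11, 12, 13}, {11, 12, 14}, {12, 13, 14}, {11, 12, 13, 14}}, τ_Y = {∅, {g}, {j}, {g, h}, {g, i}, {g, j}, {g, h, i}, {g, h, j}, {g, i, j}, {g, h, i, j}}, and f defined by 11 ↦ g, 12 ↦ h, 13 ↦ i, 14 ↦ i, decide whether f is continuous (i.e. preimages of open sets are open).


f is NOT continuous.

Compute f^{-1}(U) for each U ∈ τ_Y:
  U = ∅: f^{-1}(U) = ∅ ∈ τ_X ✓.
  U = {g}: f^{-1}(U) = {11} ∈ τ_X ✓.
  U = {j}: f^{-1}(U) = ∅ ∈ τ_X ✓.
  U = {g, h}: f^{-1}(U) = {11, 12} ∈ τ_X ✓.
  U = {g, i}: f^{-1}(U) = {11, 13, 14} ∉ τ_X ✗.
  U = {g, j}: f^{-1}(U) = {11} ∈ τ_X ✓.
  U = {g, h, i}: f^{-1}(U) = {11, 12, 13, 14} ∈ τ_X ✓.
  U = {g, h, j}: f^{-1}(U) = {11, 12} ∈ τ_X ✓.
  U = {g, i, j}: f^{-1}(U) = {11, 13, 14} ∉ τ_X ✗.
  U = {g, h, i, j}: f^{-1}(U) = {11, 12, 13, 14} ∈ τ_X ✓.
Found U = {g, i} with f^{-1}(U) = {11, 13, 14} not in τ_X. Therefore f is NOT continuous.


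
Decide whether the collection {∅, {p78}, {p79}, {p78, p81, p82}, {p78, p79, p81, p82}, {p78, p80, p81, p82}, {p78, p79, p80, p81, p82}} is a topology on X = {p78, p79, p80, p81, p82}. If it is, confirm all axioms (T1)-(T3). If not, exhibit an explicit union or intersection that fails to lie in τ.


τ is NOT a topology on X.

Axiom (T1): ∅ ∈ τ? Yes; X ∈ τ? Yes.
Axiom (T2/T3): check pairwise unions and intersections of members of τ.
Counterexample for (T2): {p78} ∪ {p79} = {p78, p79} ∉ τ. Therefore τ is NOT a topology.


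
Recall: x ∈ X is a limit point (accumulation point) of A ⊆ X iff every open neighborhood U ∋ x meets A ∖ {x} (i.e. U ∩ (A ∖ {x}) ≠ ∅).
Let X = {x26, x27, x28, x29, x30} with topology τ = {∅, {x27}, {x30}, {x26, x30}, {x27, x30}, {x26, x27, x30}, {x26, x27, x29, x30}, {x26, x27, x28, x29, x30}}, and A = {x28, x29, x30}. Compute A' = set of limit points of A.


A' = {x26, x28, x29}

For each x ∈ X, list the open sets U ∈ τ with x ∈ U, then check whether U ∩ (A ∖ {x}) ≠ ∅ for every such U.
  x = x26: opens ∋ x are {x26, x30}, {x26, x27, x30}, {x26, x27, x29, x30}, {x26, x27, x28, x29, x30}; each meets A ∖ {x26}, so x IS a limit point.
  x = x27: open {x27} ∋ x has {x27} ∩ (A ∖ {x27}) = ∅, so x is NOT a limit point.
  x = x28: opens ∋ x are {x26, x27, x28, x29, x30}; each meets A ∖ {x28}, so x IS a limit point.
  x = x29: opens ∋ x are {x26, x27, x29, x30}, {x26, x27, x28, x29, x30}; each meets A ∖ {x29}, so x IS a limit point.
  x = x30: open {x30} ∋ x has {x30} ∩ (A ∖ {x30}) = ∅, so x is NOT a limit point.
Collecting: A' = {x26, x28, x29}.


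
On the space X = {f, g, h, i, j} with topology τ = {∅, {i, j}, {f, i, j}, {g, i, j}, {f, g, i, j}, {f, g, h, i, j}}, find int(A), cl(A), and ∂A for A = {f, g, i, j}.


int(A) = {f, g, i, j}, cl(A) = {f, g, h, i, j}, ∂A = {h}.

Closed sets in (X, τ) are complements of opens:
  closed(X, τ) = {∅, {h}, {f, h}, {g, h}, {f, g, h}, {f, g, h, i, j}}.
int(A) = ⋃ {U ∈ τ : U ⊆ A}. Opens contained in A: ∅, {i, j}, {f, i, j}, {g, i, j}, {f, g, i, j}.
Taking the union of these: int(A) = {f, g, i, j}.
cl(A) = ⋂ {C closed : A ⊆ C}. Closed sets containing A: {f, g, h, i, j}.
Intersecting these: cl(A) = {f, g, h, i, j}.
∂A = cl(A) ∖ int(A) = {f, g, h, i, j} ∖ {f, g, i, j} = {h}.


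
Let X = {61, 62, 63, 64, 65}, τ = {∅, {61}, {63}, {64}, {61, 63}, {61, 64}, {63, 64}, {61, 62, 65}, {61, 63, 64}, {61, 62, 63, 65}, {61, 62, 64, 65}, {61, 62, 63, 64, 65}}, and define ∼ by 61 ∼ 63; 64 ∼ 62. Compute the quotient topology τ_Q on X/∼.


X/∼ = {[61=63], [62=64], [65]}; |τ_Q| = 3.

Equivalence classes: [61=63], [62=64], [65].
Quotient map π: X → X/∼ sends 61 ↦ [61=63], 62 ↦ [62=64], 63 ↦ [61=63], 64 ↦ [62=64], 65 ↦ [65].
For each subset V ⊆ X/∼, compute π^{-1}(V) ⊆ X and check whether π^{-1}(V) ∈ τ. V is open in τ_Q iff π^{-1}(V) ∈ τ.
  V = {}: π^{-1}(V) = ∅ ∈ τ ✓.
  V = {[61=63]}: π^{-1}(V) = {61, 63} ∈ τ ✓.
  V = {[62=64]}: π^{-1}(V) = {62, 64} ∉ τ ✗.
  V = {[61=63], [62=64]}: π^{-1}(V) = {61, 62, 63, 64} ∉ τ ✗.
  V = {[65]}: π^{-1}(V) = {65} ∉ τ ✗.
  V = {[61=63], [65]}: π^{-1}(V) = {61, 63, 65} ∉ τ ✗.
  V = {[62=64], [65]}: π^{-1}(V) = {62, 64, 65} ∉ τ ✗.
  V = {[61=63], [62=64], [65]}: π^{-1}(V) = {61, 62, 63, 64, 65} ∈ τ ✓.
Open sets in the quotient: τ_Q = {{}, {[61=63]}, {[61=63], [62=64], [65]}} (3 elements).


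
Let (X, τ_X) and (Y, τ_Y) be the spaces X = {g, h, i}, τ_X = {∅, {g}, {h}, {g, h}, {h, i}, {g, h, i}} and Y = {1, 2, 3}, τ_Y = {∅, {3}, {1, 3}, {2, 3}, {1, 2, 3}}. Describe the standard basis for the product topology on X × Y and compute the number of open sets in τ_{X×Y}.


Basis B = {∅ × ∅, {g} × {3}, {h} × {3}, {g} × {1, 3}, {g} × {2, 3}, {g, h} × {3}, {h} × {1, 3}, {h} × {2, 3}, {h, i} × {3}, {g} × {1, 2, 3}, {g, h, i} × {3}, {h} × {1, 2, 3}, {g, h} × {1, 3}, {g, h} × {2, 3}, {h, i} × {1, 3}, {h, i} × {2, 3}, {g, h} × {1, 2, 3}, {g, h, i} × {1, 3}, {g, h, i} × {2, 3}, {h, i} × {1, 2, 3}, {g, h, i} × {1, 2, 3}}; |τ_{X×Y}| = 70.

Enumerate products U × V with U ∈ τ_X, V ∈ τ_Y (deduplicated):
  ∅ × ∅ = {} (∅)
  {g} × {3} = {(g,3)}
  {h} × {3} = {(h,3)}
  {g} × {1, 3} = {(g,1), (g,3)}
  {g} × {2, 3} = {(g,2), (g,3)}
  {g, h} × {3} = {(g,3), (h,3)}
  {h} × {1, 3} = {(h,1), (h,3)}
  {h} × {2, 3} = {(h,2), (h,3)}
  {h, i} × {3} = {(h,3), (i,3)}
  {g} × {1, 2, 3} = {(g,1), (g,2), (g,3)}
  {g, h, i} × {3} = {(g,3), (h,3), (i,3)}
  {h} × {1, 2, 3} = {(h,1), (h,2), (h,3)}
  {g, h} × {1, 3} = {(g,1), (g,3), (h,1), (h,3)}
  {g, h} × {2, 3} = {(g,2), (g,3), (h,2), (h,3)}
  {h, i} × {1, 3} = {(h,1), (h,3), (i,1), (i,3)}
  {h, i} × {2, 3} = {(h,2), (h,3), (i,2), (i,3)}
  {g, h} × {1, 2, 3} = {(g,1), (g,2), (g,3), (h,1), (h,2), (h,3)}
  {g, h, i} × {1, 3} = {(g,1), (g,3), (h,1), (h,3), (i,1), (i,3)}
  {g, h, i} × {2, 3} = {(g,2), (g,3), (h,2), (h,3), (i,2), (i,3)}
  {h, i} × {1, 2, 3} = {(h,1), (h,2), (h,3), (i,1), (i,2), (i,3)}
  {g, h, i} × {1, 2, 3} = {(g,1), (g,2), (g,3), (h,1), (h,2), (h,3), (i,1), (i,2), (i,3)}
These 21 distinct sets form the basis B.
Close under arbitrary unions to get τ_{X×Y}; counting gives |τ_{X×Y}| = 70.


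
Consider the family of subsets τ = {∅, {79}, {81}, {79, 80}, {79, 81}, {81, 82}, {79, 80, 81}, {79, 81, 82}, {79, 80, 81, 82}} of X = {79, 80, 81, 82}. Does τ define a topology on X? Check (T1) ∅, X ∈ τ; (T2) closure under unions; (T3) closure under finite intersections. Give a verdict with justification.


τ IS a topology on X.

Axiom (T1): ∅ ∈ τ? Yes; X ∈ τ? Yes.
Axiom (T2/T3): check pairwise unions and intersections of members of τ.
All pairwise intersections and unions checked — each lies in τ. Therefore τ satisfies (T1), (T2), (T3): it IS a topology on X.


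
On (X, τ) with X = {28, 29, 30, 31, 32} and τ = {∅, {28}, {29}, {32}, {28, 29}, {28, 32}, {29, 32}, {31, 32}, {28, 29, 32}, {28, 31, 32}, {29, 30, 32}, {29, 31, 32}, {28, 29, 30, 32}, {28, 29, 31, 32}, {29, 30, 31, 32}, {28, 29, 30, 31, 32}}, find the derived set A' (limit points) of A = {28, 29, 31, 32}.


A' = {30, 31}

For each x ∈ X, list the open sets U ∈ τ with x ∈ U, then check whether U ∩ (A ∖ {x}) ≠ ∅ for every such U.
  x = 28: open {28} ∋ x has {28} ∩ (A ∖ {28}) = ∅, so x is NOT a limit point.
  x = 29: open {29} ∋ x has {29} ∩ (A ∖ {29}) = ∅, so x is NOT a limit point.
  x = 30: opens ∋ x are {29, 30, 32}, {28, 29, 30, 32}, {29, 30, 31, 32}, {28, 29, 30, 31, 32}; each meets A ∖ {30}, so x IS a limit point.
  x = 31: opens ∋ x are {31, 32}, {28, 31, 32}, {29, 31, 32}, {28, 29, 31, 32}, {29, 30, 31, 32}, {28, 29, 30, 31, 32}; each meets A ∖ {31}, so x IS a limit point.
  x = 32: open {32} ∋ x has {32} ∩ (A ∖ {32}) = ∅, so x is NOT a limit point.
Collecting: A' = {30, 31}.


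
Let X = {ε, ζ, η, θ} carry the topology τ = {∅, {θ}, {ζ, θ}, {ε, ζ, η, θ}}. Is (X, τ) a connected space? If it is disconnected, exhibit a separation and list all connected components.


(X, τ) is connected.

Find clopen sets (U ∈ τ with X ∖ U ∈ τ):
  U = ∅, X ∖ U = {ε, ζ, η, θ} — both open, so U is clopen.
  U = {ε, ζ, η, θ}, X ∖ U = ∅ — both open, so U is clopen.
Only trivial clopens (∅ and X) exist, so (X, τ) is connected.
Compute connected components by grouping points that agree on all clopens:
  component: {ε, ζ, η, θ}


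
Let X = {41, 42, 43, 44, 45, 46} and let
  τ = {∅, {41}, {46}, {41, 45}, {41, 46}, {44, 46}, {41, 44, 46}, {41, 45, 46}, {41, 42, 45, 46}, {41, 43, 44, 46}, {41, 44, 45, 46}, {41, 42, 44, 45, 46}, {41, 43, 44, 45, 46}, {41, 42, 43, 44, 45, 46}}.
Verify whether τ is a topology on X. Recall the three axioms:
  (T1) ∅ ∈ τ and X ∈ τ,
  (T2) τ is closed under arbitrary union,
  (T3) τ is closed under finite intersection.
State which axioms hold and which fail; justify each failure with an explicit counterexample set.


τ IS a topology on X.

Axiom (T1): ∅ ∈ τ? Yes; X ∈ τ? Yes.
Axiom (T2/T3): check pairwise unions and intersections of members of τ.
All pairwise intersections and unions checked — each lies in τ. Therefore τ satisfies (T1), (T2), (T3): it IS a topology on X.


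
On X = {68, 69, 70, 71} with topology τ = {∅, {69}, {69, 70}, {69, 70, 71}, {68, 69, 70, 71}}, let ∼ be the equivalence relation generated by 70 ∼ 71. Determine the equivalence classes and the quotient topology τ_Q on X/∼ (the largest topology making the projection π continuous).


X/∼ = {[68], [69], [70=71]}; |τ_Q| = 4.

Equivalence classes: [68], [69], [70=71].
Quotient map π: X → X/∼ sends 68 ↦ [68], 69 ↦ [69], 70 ↦ [70=71], 71 ↦ [70=71].
For each subset V ⊆ X/∼, compute π^{-1}(V) ⊆ X and check whether π^{-1}(V) ∈ τ. V is open in τ_Q iff π^{-1}(V) ∈ τ.
  V = {}: π^{-1}(V) = ∅ ∈ τ ✓.
  V = {[68]}: π^{-1}(V) = {68} ∉ τ ✗.
  V = {[69]}: π^{-1}(V) = {69} ∈ τ ✓.
  V = {[68], [69]}: π^{-1}(V) = {68, 69} ∉ τ ✗.
  V = {[70=71]}: π^{-1}(V) = {70, 71} ∉ τ ✗.
  V = {[68], [70=71]}: π^{-1}(V) = {68, 70, 71} ∉ τ ✗.
  V = {[69], [70=71]}: π^{-1}(V) = {69, 70, 71} ∈ τ ✓.
  V = {[68], [69], [70=71]}: π^{-1}(V) = {68, 69, 70, 71} ∈ τ ✓.
Open sets in the quotient: τ_Q = {{}, {[69]}, {[69], [70=71]}, {[68], [69], [70=71]}} (4 elements).


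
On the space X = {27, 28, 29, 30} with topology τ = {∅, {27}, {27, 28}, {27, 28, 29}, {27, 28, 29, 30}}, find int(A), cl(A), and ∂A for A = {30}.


int(A) = ∅, cl(A) = {30}, ∂A = {30}.

Closed sets in (X, τ) are complements of opens:
  closed(X, τ) = {∅, {30}, {29, 30}, {28, 29, 30}, {27, 28, 29, 30}}.
int(A) = ⋃ {U ∈ τ : U ⊆ A}. Opens contained in A: ∅.
Taking the union of these: int(A) = ∅.
cl(A) = ⋂ {C closed : A ⊆ C}. Closed sets containing A: {30}, {29, 30}, {28, 29, 30}, {27, 28, 29, 30}.
Intersecting these: cl(A) = {30}.
∂A = cl(A) ∖ int(A) = {30} ∖ ∅ = {30}.


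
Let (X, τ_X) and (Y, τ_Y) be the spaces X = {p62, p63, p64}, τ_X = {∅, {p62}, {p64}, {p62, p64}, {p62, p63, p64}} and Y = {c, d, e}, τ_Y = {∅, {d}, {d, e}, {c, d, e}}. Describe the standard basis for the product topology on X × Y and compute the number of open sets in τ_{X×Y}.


Basis B = {∅ × ∅, {p62} × {d}, {p64} × {d}, {p62} × {d, e}, {p62, p64} × {d}, {p64} × {d, e}, {p62} × {c, d, e}, {p62, p63, p64} × {d}, {p64} × {c, d, e}, {p62, p64} × {d, e}, {p62, p64} × {c, d, e}, {p62, p63, p64} × {d, e}, {p62, p63, p64} × {c, d, e}}; |τ_{X×Y}| = 30.

Enumerate products U × V with U ∈ τ_X, V ∈ τ_Y (deduplicated):
  ∅ × ∅ = {} (∅)
  {p62} × {d} = {(p62,d)}
  {p64} × {d} = {(p64,d)}
  {p62} × {d, e} = {(p62,d), (p62,e)}
  {p62, p64} × {d} = {(p62,d), (p64,d)}
  {p64} × {d, e} = {(p64,d), (p64,e)}
  {p62} × {c, d, e} = {(p62,c), (p62,d), (p62,e)}
  {p62, p63, p64} × {d} = {(p62,d), (p63,d), (p64,d)}
  {p64} × {c, d, e} = {(p64,c), (p64,d), (p64,e)}
  {p62, p64} × {d, e} = {(p62,d), (p62,e), (p64,d), (p64,e)}
  {p62, p64} × {c, d, e} = {(p62,c), (p62,d), (p62,e), (p64,c), (p64,d), (p64,e)}
  {p62, p63, p64} × {d, e} = {(p62,d), (p62,e), (p63,d), (p63,e), (p64,d), (p64,e)}
  {p62, p63, p64} × {c, d, e} = {(p62,c), (p62,d), (p62,e), (p63,c), (p63,d), (p63,e), (p64,c), (p64,d), (p64,e)}
These 13 distinct sets form the basis B.
Close under arbitrary unions to get τ_{X×Y}; counting gives |τ_{X×Y}| = 30.


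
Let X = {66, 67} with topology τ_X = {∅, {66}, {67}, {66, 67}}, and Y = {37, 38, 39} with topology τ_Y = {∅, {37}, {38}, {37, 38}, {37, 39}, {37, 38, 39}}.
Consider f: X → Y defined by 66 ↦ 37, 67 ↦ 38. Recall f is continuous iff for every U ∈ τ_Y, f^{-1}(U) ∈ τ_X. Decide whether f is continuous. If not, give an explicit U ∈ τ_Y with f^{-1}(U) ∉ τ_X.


f IS continuous.

Compute f^{-1}(U) for each U ∈ τ_Y:
  U = ∅: f^{-1}(U) = ∅ ∈ τ_X ✓.
  U = {37}: f^{-1}(U) = {66} ∈ τ_X ✓.
  U = {38}: f^{-1}(U) = {67} ∈ τ_X ✓.
  U = {37, 38}: f^{-1}(U) = {66, 67} ∈ τ_X ✓.
  U = {37, 39}: f^{-1}(U) = {66} ∈ τ_X ✓.
  U = {37, 38, 39}: f^{-1}(U) = {66, 67} ∈ τ_X ✓.
Every preimage lies in τ_X, so f IS continuous.


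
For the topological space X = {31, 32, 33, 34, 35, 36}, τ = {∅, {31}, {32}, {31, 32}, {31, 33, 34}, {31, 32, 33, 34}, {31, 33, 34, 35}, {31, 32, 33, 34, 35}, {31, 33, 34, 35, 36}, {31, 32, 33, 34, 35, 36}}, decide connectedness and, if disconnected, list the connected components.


(X, τ) is disconnected; components = [{32}, {31, 33, 34, 35, 36}].

Find clopen sets (U ∈ τ with X ∖ U ∈ τ):
  U = ∅, X ∖ U = {31, 32, 33, 34, 35, 36} — both open, so U is clopen.
  U = {32}, X ∖ U = {31, 33, 34, 35, 36} — both open, so U is clopen.
  U = {31, 33, 34, 35, 36}, X ∖ U = {32} — both open, so U is clopen.
  U = {31, 32, 33, 34, 35, 36}, X ∖ U = ∅ — both open, so U is clopen.
Nontrivial clopen(s) exist: e.g. {32}. So (X, τ) is disconnected.
Compute connected components by grouping points that agree on all clopens:
  component: {32}
  component: {31, 33, 34, 35, 36}


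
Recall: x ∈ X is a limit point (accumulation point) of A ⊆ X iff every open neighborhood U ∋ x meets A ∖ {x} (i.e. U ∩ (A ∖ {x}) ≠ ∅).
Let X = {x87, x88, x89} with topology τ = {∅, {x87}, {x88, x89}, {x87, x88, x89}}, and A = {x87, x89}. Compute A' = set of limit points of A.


A' = {x88}

For each x ∈ X, list the open sets U ∈ τ with x ∈ U, then check whether U ∩ (A ∖ {x}) ≠ ∅ for every such U.
  x = x87: open {x87} ∋ x has {x87} ∩ (A ∖ {x87}) = ∅, so x is NOT a limit point.
  x = x88: opens ∋ x are {x88, x89}, {x87, x88, x89}; each meets A ∖ {x88}, so x IS a limit point.
  x = x89: open {x88, x89} ∋ x has {x88, x89} ∩ (A ∖ {x89}) = ∅, so x is NOT a limit point.
Collecting: A' = {x88}.


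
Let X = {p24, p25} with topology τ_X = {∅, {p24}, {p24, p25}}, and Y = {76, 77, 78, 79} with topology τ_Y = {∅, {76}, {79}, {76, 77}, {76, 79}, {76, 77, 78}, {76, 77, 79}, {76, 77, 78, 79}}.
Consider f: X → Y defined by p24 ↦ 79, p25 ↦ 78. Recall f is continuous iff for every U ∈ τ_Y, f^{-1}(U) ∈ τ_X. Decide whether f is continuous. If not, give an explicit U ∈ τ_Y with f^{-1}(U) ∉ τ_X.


f is NOT continuous.

Compute f^{-1}(U) for each U ∈ τ_Y:
  U = ∅: f^{-1}(U) = ∅ ∈ τ_X ✓.
  U = {76}: f^{-1}(U) = ∅ ∈ τ_X ✓.
  U = {79}: f^{-1}(U) = {p24} ∈ τ_X ✓.
  U = {76, 77}: f^{-1}(U) = ∅ ∈ τ_X ✓.
  U = {76, 79}: f^{-1}(U) = {p24} ∈ τ_X ✓.
  U = {76, 77, 78}: f^{-1}(U) = {p25} ∉ τ_X ✗.
  U = {76, 77, 79}: f^{-1}(U) = {p24} ∈ τ_X ✓.
  U = {76, 77, 78, 79}: f^{-1}(U) = {p24, p25} ∈ τ_X ✓.
Found U = {76, 77, 78} with f^{-1}(U) = {p25} not in τ_X. Therefore f is NOT continuous.


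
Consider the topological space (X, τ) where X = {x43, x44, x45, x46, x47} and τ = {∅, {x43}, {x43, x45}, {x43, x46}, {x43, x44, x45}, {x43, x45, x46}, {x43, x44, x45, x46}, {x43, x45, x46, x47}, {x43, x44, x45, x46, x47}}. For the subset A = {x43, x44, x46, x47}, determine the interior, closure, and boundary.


int(A) = {x43, x46}, cl(A) = {x43, x44, x45, x46, x47}, ∂A = {x44, x45, x47}.

Closed sets in (X, τ) are complements of opens:
  closed(X, τ) = {∅, {x44}, {x47}, {x44, x47}, {x46, x47}, {x44, x45, x47}, {x44, x46, x47}, {x44, x45, x46, x47}, {x43, x44, x45, x46, x47}}.
int(A) = ⋃ {U ∈ τ : U ⊆ A}. Opens contained in A: ∅, {x43}, {x43, x46}.
Taking the union of these: int(A) = {x43, x46}.
cl(A) = ⋂ {C closed : A ⊆ C}. Closed sets containing A: {x43, x44, x45, x46, x47}.
Intersecting these: cl(A) = {x43, x44, x45, x46, x47}.
∂A = cl(A) ∖ int(A) = {x43, x44, x45, x46, x47} ∖ {x43, x46} = {x44, x45, x47}.


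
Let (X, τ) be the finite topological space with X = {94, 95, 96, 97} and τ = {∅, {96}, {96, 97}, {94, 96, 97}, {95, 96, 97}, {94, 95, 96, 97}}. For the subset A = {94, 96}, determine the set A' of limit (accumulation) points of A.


A' = {94, 95, 97}

For each x ∈ X, list the open sets U ∈ τ with x ∈ U, then check whether U ∩ (A ∖ {x}) ≠ ∅ for every such U.
  x = 94: opens ∋ x are {94, 96, 97}, {94, 95, 96, 97}; each meets A ∖ {94}, so x IS a limit point.
  x = 95: opens ∋ x are {95, 96, 97}, {94, 95, 96, 97}; each meets A ∖ {95}, so x IS a limit point.
  x = 96: open {96} ∋ x has {96} ∩ (A ∖ {96}) = ∅, so x is NOT a limit point.
  x = 97: opens ∋ x are {96, 97}, {94, 96, 97}, {95, 96, 97}, {94, 95, 96, 97}; each meets A ∖ {97}, so x IS a limit point.
Collecting: A' = {94, 95, 97}.


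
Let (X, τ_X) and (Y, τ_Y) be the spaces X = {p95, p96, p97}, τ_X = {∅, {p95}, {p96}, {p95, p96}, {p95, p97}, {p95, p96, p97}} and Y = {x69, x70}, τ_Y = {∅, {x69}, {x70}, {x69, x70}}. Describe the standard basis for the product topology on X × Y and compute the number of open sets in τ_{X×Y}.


Basis B = {∅ × ∅, {p95} × {x69}, {p95} × {x70}, {p96} × {x69}, {p96} × {x70}, {p95} × {x69, x70}, {p95, p96} × {x69}, {p95, p97} × {x69}, {p95, p96} × {x70}, {p95, p97} × {x70}, {p96} × {x69, x70}, {p95, p96, p97} × {x69}, {p95, p96, p97} × {x70}, {p95, p96} × {x69, x70}, {p95, p97} × {x69, x70}, {p95, p96, p97} × {x69, x70}}; |τ_{X×Y}| = 36.

Enumerate products U × V with U ∈ τ_X, V ∈ τ_Y (deduplicated):
  ∅ × ∅ = {} (∅)
  {p95} × {x69} = {(p95,x69)}
  {p95} × {x70} = {(p95,x70)}
  {p96} × {x69} = {(p96,x69)}
  {p96} × {x70} = {(p96,x70)}
  {p95} × {x69, x70} = {(p95,x69), (p95,x70)}
  {p95, p96} × {x69} = {(p95,x69), (p96,x69)}
  {p95, p97} × {x69} = {(p95,x69), (p97,x69)}
  {p95, p96} × {x70} = {(p95,x70), (p96,x70)}
  {p95, p97} × {x70} = {(p95,x70), (p97,x70)}
  {p96} × {x69, x70} = {(p96,x69), (p96,x70)}
  {p95, p96, p97} × {x69} = {(p95,x69), (p96,x69), (p97,x69)}
  {p95, p96, p97} × {x70} = {(p95,x70), (p96,x70), (p97,x70)}
  {p95, p96} × {x69, x70} = {(p95,x69), (p95,x70), (p96,x69), (p96,x70)}
  {p95, p97} × {x69, x70} = {(p95,x69), (p95,x70), (p97,x69), (p97,x70)}
  {p95, p96, p97} × {x69, x70} = {(p95,x69), (p95,x70), (p96,x69), (p96,x70), (p97,x69), (p97,x70)}
These 16 distinct sets form the basis B.
Close under arbitrary unions to get τ_{X×Y}; counting gives |τ_{X×Y}| = 36.


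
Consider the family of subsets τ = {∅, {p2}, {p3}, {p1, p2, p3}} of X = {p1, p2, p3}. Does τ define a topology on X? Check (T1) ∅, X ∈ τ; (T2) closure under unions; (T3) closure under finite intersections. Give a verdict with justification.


τ is NOT a topology on X.

Axiom (T1): ∅ ∈ τ? Yes; X ∈ τ? Yes.
Axiom (T2/T3): check pairwise unions and intersections of members of τ.
Counterexample for (T2): {p2} ∪ {p3} = {p2, p3} ∉ τ. Therefore τ is NOT a topology.


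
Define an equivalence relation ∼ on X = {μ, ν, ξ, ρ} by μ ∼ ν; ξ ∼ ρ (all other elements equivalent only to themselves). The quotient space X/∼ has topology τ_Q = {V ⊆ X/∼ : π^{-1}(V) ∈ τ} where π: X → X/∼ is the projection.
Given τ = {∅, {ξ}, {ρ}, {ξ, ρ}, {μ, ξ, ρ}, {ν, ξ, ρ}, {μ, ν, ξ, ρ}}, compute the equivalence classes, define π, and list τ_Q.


X/∼ = {[μ=ν], [ξ=ρ]}; |τ_Q| = 3.

Equivalence classes: [μ=ν], [ξ=ρ].
Quotient map π: X → X/∼ sends μ ↦ [μ=ν], ν ↦ [μ=ν], ξ ↦ [ξ=ρ], ρ ↦ [ξ=ρ].
For each subset V ⊆ X/∼, compute π^{-1}(V) ⊆ X and check whether π^{-1}(V) ∈ τ. V is open in τ_Q iff π^{-1}(V) ∈ τ.
  V = {}: π^{-1}(V) = ∅ ∈ τ ✓.
  V = {[μ=ν]}: π^{-1}(V) = {μ, ν} ∉ τ ✗.
  V = {[ξ=ρ]}: π^{-1}(V) = {ξ, ρ} ∈ τ ✓.
  V = {[μ=ν], [ξ=ρ]}: π^{-1}(V) = {μ, ν, ξ, ρ} ∈ τ ✓.
Open sets in the quotient: τ_Q = {{}, {[ξ=ρ]}, {[μ=ν], [ξ=ρ]}} (3 elements).


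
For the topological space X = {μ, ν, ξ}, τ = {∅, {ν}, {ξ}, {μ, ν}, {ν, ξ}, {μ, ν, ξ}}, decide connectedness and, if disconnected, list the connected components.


(X, τ) is disconnected; components = [{ξ}, {μ, ν}].

Find clopen sets (U ∈ τ with X ∖ U ∈ τ):
  U = ∅, X ∖ U = {μ, ν, ξ} — both open, so U is clopen.
  U = {ξ}, X ∖ U = {μ, ν} — both open, so U is clopen.
  U = {μ, ν}, X ∖ U = {ξ} — both open, so U is clopen.
  U = {μ, ν, ξ}, X ∖ U = ∅ — both open, so U is clopen.
Nontrivial clopen(s) exist: e.g. {ξ}. So (X, τ) is disconnected.
Compute connected components by grouping points that agree on all clopens:
  component: {ξ}
  component: {μ, ν}


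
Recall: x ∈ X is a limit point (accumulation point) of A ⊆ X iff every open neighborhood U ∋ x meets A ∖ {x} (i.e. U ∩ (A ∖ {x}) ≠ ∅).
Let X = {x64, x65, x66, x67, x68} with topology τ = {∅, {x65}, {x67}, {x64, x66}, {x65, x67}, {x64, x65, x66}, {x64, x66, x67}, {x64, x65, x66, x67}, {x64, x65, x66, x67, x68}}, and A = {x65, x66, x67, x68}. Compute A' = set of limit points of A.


A' = {x64, x68}

For each x ∈ X, list the open sets U ∈ τ with x ∈ U, then check whether U ∩ (A ∖ {x}) ≠ ∅ for every such U.
  x = x64: opens ∋ x are {x64, x66}, {x64, x65, x66}, {x64, x66, x67}, {x64, x65, x66, x67}, {x64, x65, x66, x67, x68}; each meets A ∖ {x64}, so x IS a limit point.
  x = x65: open {x65} ∋ x has {x65} ∩ (A ∖ {x65}) = ∅, so x is NOT a limit point.
  x = x66: open {x64, x66} ∋ x has {x64, x66} ∩ (A ∖ {x66}) = ∅, so x is NOT a limit point.
  x = x67: open {x67} ∋ x has {x67} ∩ (A ∖ {x67}) = ∅, so x is NOT a limit point.
  x = x68: opens ∋ x are {x64, x65, x66, x67, x68}; each meets A ∖ {x68}, so x IS a limit point.
Collecting: A' = {x64, x68}.


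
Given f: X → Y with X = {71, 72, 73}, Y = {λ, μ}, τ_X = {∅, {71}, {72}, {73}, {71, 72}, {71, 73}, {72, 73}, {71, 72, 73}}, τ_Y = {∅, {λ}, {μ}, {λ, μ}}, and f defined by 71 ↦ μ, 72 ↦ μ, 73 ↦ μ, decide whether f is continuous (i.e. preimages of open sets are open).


f IS continuous.

Compute f^{-1}(U) for each U ∈ τ_Y:
  U = ∅: f^{-1}(U) = ∅ ∈ τ_X ✓.
  U = {λ}: f^{-1}(U) = ∅ ∈ τ_X ✓.
  U = {μ}: f^{-1}(U) = {71, 72, 73} ∈ τ_X ✓.
  U = {λ, μ}: f^{-1}(U) = {71, 72, 73} ∈ τ_X ✓.
Every preimage lies in τ_X, so f IS continuous.


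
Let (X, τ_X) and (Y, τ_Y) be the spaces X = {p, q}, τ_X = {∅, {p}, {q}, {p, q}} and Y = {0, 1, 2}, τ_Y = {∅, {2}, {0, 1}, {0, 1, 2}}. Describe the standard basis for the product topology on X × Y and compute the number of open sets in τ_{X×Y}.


Basis B = {∅ × ∅, {p} × {2}, {q} × {2}, {p} × {0, 1}, {p, q} × {2}, {q} × {0, 1}, {p} × {0, 1, 2}, {q} × {0, 1, 2}, {p, q} × {0, 1}, {p, q} × {0, 1, 2}}; |τ_{X×Y}| = 16.

Enumerate products U × V with U ∈ τ_X, V ∈ τ_Y (deduplicated):
  ∅ × ∅ = {} (∅)
  {p} × {2} = {(p,2)}
  {q} × {2} = {(q,2)}
  {p} × {0, 1} = {(p,0), (p,1)}
  {p, q} × {2} = {(p,2), (q,2)}
  {q} × {0, 1} = {(q,0), (q,1)}
  {p} × {0, 1, 2} = {(p,0), (p,1), (p,2)}
  {q} × {0, 1, 2} = {(q,0), (q,1), (q,2)}
  {p, q} × {0, 1} = {(p,0), (p,1), (q,0), (q,1)}
  {p, q} × {0, 1, 2} = {(p,0), (p,1), (p,2), (q,0), (q,1), (q,2)}
These 10 distinct sets form the basis B.
Close under arbitrary unions to get τ_{X×Y}; counting gives |τ_{X×Y}| = 16.


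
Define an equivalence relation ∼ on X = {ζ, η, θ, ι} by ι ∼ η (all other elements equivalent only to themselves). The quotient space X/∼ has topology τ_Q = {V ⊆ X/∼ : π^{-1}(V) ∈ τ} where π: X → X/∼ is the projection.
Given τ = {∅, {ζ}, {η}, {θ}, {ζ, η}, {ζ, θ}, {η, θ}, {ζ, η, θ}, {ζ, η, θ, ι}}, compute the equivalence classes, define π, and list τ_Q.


X/∼ = {[ζ], [η=ι], [θ]}; |τ_Q| = 5.

Equivalence classes: [ζ], [η=ι], [θ].
Quotient map π: X → X/∼ sends ζ ↦ [ζ], η ↦ [η=ι], θ ↦ [θ], ι ↦ [η=ι].
For each subset V ⊆ X/∼, compute π^{-1}(V) ⊆ X and check whether π^{-1}(V) ∈ τ. V is open in τ_Q iff π^{-1}(V) ∈ τ.
  V = {}: π^{-1}(V) = ∅ ∈ τ ✓.
  V = {[ζ]}: π^{-1}(V) = {ζ} ∈ τ ✓.
  V = {[η=ι]}: π^{-1}(V) = {η, ι} ∉ τ ✗.
  V = {[ζ], [η=ι]}: π^{-1}(V) = {ζ, η, ι} ∉ τ ✗.
  V = {[θ]}: π^{-1}(V) = {θ} ∈ τ ✓.
  V = {[ζ], [θ]}: π^{-1}(V) = {ζ, θ} ∈ τ ✓.
  V = {[η=ι], [θ]}: π^{-1}(V) = {η, θ, ι} ∉ τ ✗.
  V = {[ζ], [η=ι], [θ]}: π^{-1}(V) = {ζ, η, θ, ι} ∈ τ ✓.
Open sets in the quotient: τ_Q = {{}, {[ζ]}, {[θ]}, {[ζ], [θ]}, {[ζ], [η=ι], [θ]}} (5 elements).


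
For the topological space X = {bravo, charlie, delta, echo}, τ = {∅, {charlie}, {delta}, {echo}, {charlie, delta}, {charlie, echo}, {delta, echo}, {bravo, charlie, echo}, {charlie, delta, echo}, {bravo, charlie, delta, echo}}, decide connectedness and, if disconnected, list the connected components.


(X, τ) is disconnected; components = [{delta}, {bravo, charlie, echo}].

Find clopen sets (U ∈ τ with X ∖ U ∈ τ):
  U = ∅, X ∖ U = {bravo, charlie, delta, echo} — both open, so U is clopen.
  U = {delta}, X ∖ U = {bravo, charlie, echo} — both open, so U is clopen.
  U = {bravo, charlie, echo}, X ∖ U = {delta} — both open, so U is clopen.
  U = {bravo, charlie, delta, echo}, X ∖ U = ∅ — both open, so U is clopen.
Nontrivial clopen(s) exist: e.g. {delta}. So (X, τ) is disconnected.
Compute connected components by grouping points that agree on all clopens:
  component: {delta}
  component: {bravo, charlie, echo}


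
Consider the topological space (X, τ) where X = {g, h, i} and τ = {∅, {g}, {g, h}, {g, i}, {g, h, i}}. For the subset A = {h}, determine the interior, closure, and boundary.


int(A) = ∅, cl(A) = {h}, ∂A = {h}.

Closed sets in (X, τ) are complements of opens:
  closed(X, τ) = {∅, {h}, {i}, {h, i}, {g, h, i}}.
int(A) = ⋃ {U ∈ τ : U ⊆ A}. Opens contained in A: ∅.
Taking the union of these: int(A) = ∅.
cl(A) = ⋂ {C closed : A ⊆ C}. Closed sets containing A: {h}, {h, i}, {g, h, i}.
Intersecting these: cl(A) = {h}.
∂A = cl(A) ∖ int(A) = {h} ∖ ∅ = {h}.


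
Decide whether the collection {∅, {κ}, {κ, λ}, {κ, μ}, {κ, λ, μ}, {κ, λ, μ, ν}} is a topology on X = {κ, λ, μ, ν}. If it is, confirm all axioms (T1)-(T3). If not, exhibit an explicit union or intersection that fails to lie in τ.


τ IS a topology on X.

Axiom (T1): ∅ ∈ τ? Yes; X ∈ τ? Yes.
Axiom (T2/T3): check pairwise unions and intersections of members of τ.
All pairwise intersections and unions checked — each lies in τ. Therefore τ satisfies (T1), (T2), (T3): it IS a topology on X.


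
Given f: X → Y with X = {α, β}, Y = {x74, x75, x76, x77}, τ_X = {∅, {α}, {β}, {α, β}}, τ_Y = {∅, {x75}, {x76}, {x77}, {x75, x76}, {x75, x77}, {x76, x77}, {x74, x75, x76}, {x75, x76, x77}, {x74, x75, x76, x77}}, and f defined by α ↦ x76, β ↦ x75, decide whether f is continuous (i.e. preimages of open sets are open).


f IS continuous.

Compute f^{-1}(U) for each U ∈ τ_Y:
  U = ∅: f^{-1}(U) = ∅ ∈ τ_X ✓.
  U = {x75}: f^{-1}(U) = {β} ∈ τ_X ✓.
  U = {x76}: f^{-1}(U) = {α} ∈ τ_X ✓.
  U = {x77}: f^{-1}(U) = ∅ ∈ τ_X ✓.
  U = {x75, x76}: f^{-1}(U) = {α, β} ∈ τ_X ✓.
  U = {x75, x77}: f^{-1}(U) = {β} ∈ τ_X ✓.
  U = {x76, x77}: f^{-1}(U) = {α} ∈ τ_X ✓.
  U = {x74, x75, x76}: f^{-1}(U) = {α, β} ∈ τ_X ✓.
  U = {x75, x76, x77}: f^{-1}(U) = {α, β} ∈ τ_X ✓.
  U = {x74, x75, x76, x77}: f^{-1}(U) = {α, β} ∈ τ_X ✓.
Every preimage lies in τ_X, so f IS continuous.


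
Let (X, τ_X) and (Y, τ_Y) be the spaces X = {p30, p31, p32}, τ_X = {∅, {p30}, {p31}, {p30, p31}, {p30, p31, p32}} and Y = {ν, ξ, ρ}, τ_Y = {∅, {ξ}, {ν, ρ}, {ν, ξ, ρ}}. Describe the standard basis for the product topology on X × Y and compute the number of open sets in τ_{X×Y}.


Basis B = {∅ × ∅, {p30} × {ξ}, {p31} × {ξ}, {p30} × {ν, ρ}, {p30, p31} × {ξ}, {p31} × {ν, ρ}, {p30} × {ν, ξ, ρ}, {p30, p31, p32} × {ξ}, {p31} × {ν, ξ, ρ}, {p30, p31} × {ν, ρ}, {p30, p31} × {ν, ξ, ρ}, {p30, p31, p32} × {ν, ρ}, {p30, p31, p32} × {ν, ξ, ρ}}; |τ_{X×Y}| = 25.

Enumerate products U × V with U ∈ τ_X, V ∈ τ_Y (deduplicated):
  ∅ × ∅ = {} (∅)
  {p30} × {ξ} = {(p30,ξ)}
  {p31} × {ξ} = {(p31,ξ)}
  {p30} × {ν, ρ} = {(p30,ν), (p30,ρ)}
  {p30, p31} × {ξ} = {(p30,ξ), (p31,ξ)}
  {p31} × {ν, ρ} = {(p31,ν), (p31,ρ)}
  {p30} × {ν, ξ, ρ} = {(p30,ν), (p30,ξ), (p30,ρ)}
  {p30, p31, p32} × {ξ} = {(p30,ξ), (p31,ξ), (p32,ξ)}
  {p31} × {ν, ξ, ρ} = {(p31,ν), (p31,ξ), (p31,ρ)}
  {p30, p31} × {ν, ρ} = {(p30,ν), (p30,ρ), (p31,ν), (p31,ρ)}
  {p30, p31} × {ν, ξ, ρ} = {(p30,ν), (p30,ξ), (p30,ρ), (p31,ν), (p31,ξ), (p31,ρ)}
  {p30, p31, p32} × {ν, ρ} = {(p30,ν), (p30,ρ), (p31,ν), (p31,ρ), (p32,ν), (p32,ρ)}
  {p30, p31, p32} × {ν, ξ, ρ} = {(p30,ν), (p30,ξ), (p30,ρ), (p31,ν), (p31,ξ), (p31,ρ), (p32,ν), (p32,ξ), (p32,ρ)}
These 13 distinct sets form the basis B.
Close under arbitrary unions to get τ_{X×Y}; counting gives |τ_{X×Y}| = 25.
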